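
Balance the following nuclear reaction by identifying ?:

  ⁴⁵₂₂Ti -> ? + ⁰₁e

Sc-45

Conserve mass number: 45 = A + 0, so A = 45.
Conserve atomic number: 22 = Z + 1, so Z = 21.
Z = 21 is scandium, so the species is ⁴⁵₂₁Sc.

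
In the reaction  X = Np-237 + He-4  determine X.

Conserve mass number: A = 237 + 4, so A = 241.
Conserve atomic number: Z = 93 + 2, so Z = 95.
Z = 95 is americium, so the species is Am-241.

Am-241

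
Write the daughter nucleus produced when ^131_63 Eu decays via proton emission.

Proton emission: mass number changes by -1, atomic number by -1.
A: 131 − 1 = 130; Z: 63 − 1 = 62.
Z = 62 is samarium, so the daughter is ^130_62 Sm.

Sm-130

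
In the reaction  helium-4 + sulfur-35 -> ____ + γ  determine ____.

Conserve mass number: 4 + 35 = A + 0, so A = 39.
Conserve atomic number: 2 + 16 = Z + 0, so Z = 18.
Z = 18 is argon, so the species is argon-39.

Ar-39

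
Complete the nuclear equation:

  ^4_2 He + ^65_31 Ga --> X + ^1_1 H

Conserve mass number: 4 + 65 = A + 1, so A = 68.
Conserve atomic number: 2 + 31 = Z + 1, so Z = 32.
Z = 32 is germanium, so the species is ^68_32 Ge.

Ge-68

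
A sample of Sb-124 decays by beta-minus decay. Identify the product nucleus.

Te-124

Beta-minus decay: mass number changes by +0, atomic number by +1.
A: 124 = 124; Z: 51 + 1 = 52.
Z = 52 is tellurium, so the daughter is Te-124.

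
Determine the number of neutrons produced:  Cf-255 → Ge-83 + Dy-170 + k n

Conserve mass number: 255 = 83 + 170 + k, so k = 255 − 253 = 2.
Check atomic number: 98 = 32 + 66 + 0 = 98. ✓

2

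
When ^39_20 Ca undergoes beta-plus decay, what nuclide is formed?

K-39

Beta-plus decay: mass number changes by +0, atomic number by -1.
A: 39 = 39; Z: 20 − 1 = 19.
Z = 19 is potassium, so the daughter is ^39_19 K.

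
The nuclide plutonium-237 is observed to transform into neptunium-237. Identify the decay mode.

beta-plus decay or electron capture

ΔA = 237 − 237 = 0; ΔZ = 93 − 94 = -1.
A is unchanged and Z drops by 1 — a proton has become a neutron (β⁺ emission or electron capture).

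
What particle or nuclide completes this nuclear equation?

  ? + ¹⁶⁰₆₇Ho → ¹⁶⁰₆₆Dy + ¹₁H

neutron

Conserve mass number: A + 160 = 160 + 1, so A = 1.
Conserve atomic number: Z + 67 = 66 + 1, so Z = 0.
A = 1 and Z = 0 is ¹₀n — a neutron.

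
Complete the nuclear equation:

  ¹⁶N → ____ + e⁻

O-16

Conserve mass number: 16 = A + 0, so A = 16.
Conserve atomic number: 7 = Z − 1, so Z = 8.
Z = 8 is oxygen, so the species is ¹⁶O.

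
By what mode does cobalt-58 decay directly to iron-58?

ΔA = 58 − 58 = 0; ΔZ = 26 − 27 = -1.
A is unchanged and Z drops by 1 — a proton has become a neutron (β⁺ emission or electron capture).

beta-plus decay or electron capture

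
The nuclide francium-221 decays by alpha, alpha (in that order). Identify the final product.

Start: (A, Z) = (221, 87).
After α: (217, 85).
After α: (213, 83).
Z = 83 is bismuth.

Bi-213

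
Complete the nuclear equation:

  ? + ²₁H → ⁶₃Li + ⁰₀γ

Conserve mass number: A + 2 = 6 + 0, so A = 4.
Conserve atomic number: Z + 1 = 3 + 0, so Z = 2.
A = 4 and Z = 2 is ⁴₂He — an alpha particle.

alpha particle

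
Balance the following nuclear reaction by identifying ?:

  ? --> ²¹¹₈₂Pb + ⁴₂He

Po-215

Conserve mass number: A = 211 + 4, so A = 215.
Conserve atomic number: Z = 82 + 2, so Z = 84.
Z = 84 is polonium, so the species is ²¹⁵₈₄Po.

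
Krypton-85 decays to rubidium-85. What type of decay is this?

beta-minus decay

ΔA = 85 − 85 = 0; ΔZ = 37 − 36 = +1.
A is unchanged and Z rises by 1 — a neutron has become a proton (β⁻ decay).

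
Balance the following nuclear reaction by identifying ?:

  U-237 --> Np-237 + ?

beta-minus particle

Conserve mass number: 237 = 237 + A, so A = 0.
Conserve atomic number: 92 = 93 + Z, so Z = -1.
A = 0 and Z = -1 is e⁻ — a beta-minus particle.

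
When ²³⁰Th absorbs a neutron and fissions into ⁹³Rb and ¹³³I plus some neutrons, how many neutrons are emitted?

Conserve mass number: 231 = 93 + 133 + k, so k = 231 − 226 = 5.
Check atomic number: 90 = 37 + 53 + 0 = 90. ✓

5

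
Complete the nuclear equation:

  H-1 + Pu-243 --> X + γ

Am-244

Conserve mass number: 1 + 243 = A + 0, so A = 244.
Conserve atomic number: 1 + 94 = Z + 0, so Z = 95.
Z = 95 is americium, so the species is Am-244.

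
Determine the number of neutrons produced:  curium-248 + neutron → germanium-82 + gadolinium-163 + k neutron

4

Conserve mass number: 249 = 82 + 163 + k, so k = 249 − 245 = 4.
Check atomic number: 96 = 32 + 64 + 0 = 96. ✓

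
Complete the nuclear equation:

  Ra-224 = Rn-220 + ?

alpha particle

Conserve mass number: 224 = 220 + A, so A = 4.
Conserve atomic number: 88 = 86 + Z, so Z = 2.
A = 4 and Z = 2 is He-4 — an alpha particle.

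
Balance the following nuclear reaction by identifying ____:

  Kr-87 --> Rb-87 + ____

beta-minus particle

Conserve mass number: 87 = 87 + A, so A = 0.
Conserve atomic number: 36 = 37 + Z, so Z = -1.
A = 0 and Z = -1 is e⁻ — a beta-minus particle.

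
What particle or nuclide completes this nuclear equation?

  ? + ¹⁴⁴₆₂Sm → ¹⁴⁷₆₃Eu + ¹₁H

Conserve mass number: A + 144 = 147 + 1, so A = 4.
Conserve atomic number: Z + 62 = 63 + 1, so Z = 2.
A = 4 and Z = 2 is ⁴₂He — an alpha particle.

alpha particle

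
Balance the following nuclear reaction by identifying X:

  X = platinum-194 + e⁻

Conserve mass number: A = 194 + 0, so A = 194.
Conserve atomic number: Z = 78 − 1, so Z = 77.
Z = 77 is iridium, so the species is iridium-194.

Ir-194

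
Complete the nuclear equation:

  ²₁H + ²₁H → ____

He-4

Conserve mass number: 2 + 2 = A, so A = 4.
Conserve atomic number: 1 + 1 = Z, so Z = 2.
A = 4 and Z = 2 is ⁴₂He — an alpha particle.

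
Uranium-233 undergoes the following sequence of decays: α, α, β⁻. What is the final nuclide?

Ac-225

Start: (A, Z) = (233, 92).
After α: (229, 90).
After α: (225, 88).
After β⁻: (225, 89).
Z = 89 is actinium.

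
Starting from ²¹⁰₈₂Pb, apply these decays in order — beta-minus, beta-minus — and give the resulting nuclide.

Po-210

Start: (A, Z) = (210, 82).
After β⁻: (210, 83).
After β⁻: (210, 84).
Z = 84 is polonium.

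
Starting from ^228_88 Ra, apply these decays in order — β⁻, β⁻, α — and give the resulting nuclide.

Start: (A, Z) = (228, 88).
After β⁻: (228, 89).
After β⁻: (228, 90).
After α: (224, 88).
Z = 88 is radium.

Ra-224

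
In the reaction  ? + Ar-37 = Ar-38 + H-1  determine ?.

Conserve mass number: A + 37 = 38 + 1, so A = 2.
Conserve atomic number: Z + 18 = 18 + 1, so Z = 1.
A = 2 and Z = 1 is H-2 — a deuteron.

deuteron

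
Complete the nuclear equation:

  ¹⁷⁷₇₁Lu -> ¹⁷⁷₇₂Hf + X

beta-minus particle

Conserve mass number: 177 = 177 + A, so A = 0.
Conserve atomic number: 71 = 72 + Z, so Z = -1.
A = 0 and Z = -1 is ⁰₋₁e — a beta-minus particle.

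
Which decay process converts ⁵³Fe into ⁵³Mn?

beta-plus decay or electron capture

ΔA = 53 − 53 = 0; ΔZ = 25 − 26 = -1.
A is unchanged and Z drops by 1 — a proton has become a neutron (β⁺ emission or electron capture).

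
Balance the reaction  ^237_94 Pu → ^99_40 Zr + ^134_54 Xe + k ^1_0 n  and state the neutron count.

Conserve mass number: 237 = 99 + 134 + k, so k = 237 − 233 = 4.
Check atomic number: 94 = 40 + 54 + 0 = 94. ✓

4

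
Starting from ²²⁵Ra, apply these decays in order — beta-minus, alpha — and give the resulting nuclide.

Fr-221

Start: (A, Z) = (225, 88).
After β⁻: (225, 89).
After α: (221, 87).
Z = 87 is francium.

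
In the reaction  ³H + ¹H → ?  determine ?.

He-4

Conserve mass number: 3 + 1 = A, so A = 4.
Conserve atomic number: 1 + 1 = Z, so Z = 2.
A = 4 and Z = 2 is ⁴He — an alpha particle.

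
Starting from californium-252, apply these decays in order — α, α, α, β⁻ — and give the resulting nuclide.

Np-240

Start: (A, Z) = (252, 98).
After α: (248, 96).
After α: (244, 94).
After α: (240, 92).
After β⁻: (240, 93).
Z = 93 is neptunium.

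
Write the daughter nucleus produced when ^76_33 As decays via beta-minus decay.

Se-76

Beta-minus decay: mass number changes by +0, atomic number by +1.
A: 76 = 76; Z: 33 + 1 = 34.
Z = 34 is selenium, so the daughter is ^76_34 Se.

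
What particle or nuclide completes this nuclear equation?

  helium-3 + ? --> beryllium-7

alpha particle

Conserve mass number: 3 + A = 7, so A = 4.
Conserve atomic number: 2 + Z = 4, so Z = 2.
A = 4 and Z = 2 is helium-4 — an alpha particle.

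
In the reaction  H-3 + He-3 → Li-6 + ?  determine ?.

Conserve mass number: 3 + 3 = 6 + A, so A = 0.
Conserve atomic number: 1 + 2 = 3 + Z, so Z = 0.
A = 0 and Z = 0 is γ — a gamma ray.

gamma ray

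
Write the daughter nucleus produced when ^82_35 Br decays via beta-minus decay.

Kr-82

Beta-minus decay: mass number changes by +0, atomic number by +1.
A: 82 = 82; Z: 35 + 1 = 36.
Z = 36 is krypton, so the daughter is ^82_36 Kr.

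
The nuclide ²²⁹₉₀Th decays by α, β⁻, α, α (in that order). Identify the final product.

Start: (A, Z) = (229, 90).
After α: (225, 88).
After β⁻: (225, 89).
After α: (221, 87).
After α: (217, 85).
Z = 85 is astatine.

At-217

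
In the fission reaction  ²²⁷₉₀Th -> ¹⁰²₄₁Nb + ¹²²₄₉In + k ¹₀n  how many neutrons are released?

3

Conserve mass number: 227 = 102 + 122 + k, so k = 227 − 224 = 3.
Check atomic number: 90 = 41 + 49 + 0 = 90. ✓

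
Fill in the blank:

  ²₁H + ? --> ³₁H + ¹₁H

Conserve mass number: 2 + A = 3 + 1, so A = 2.
Conserve atomic number: 1 + Z = 1 + 1, so Z = 1.
A = 2 and Z = 1 is ²₁H — a deuteron.

deuteron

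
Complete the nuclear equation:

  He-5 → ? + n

He-4

Conserve mass number: 5 = A + 1, so A = 4.
Conserve atomic number: 2 = Z + 0, so Z = 2.
A = 4 and Z = 2 is He-4 — an alpha particle.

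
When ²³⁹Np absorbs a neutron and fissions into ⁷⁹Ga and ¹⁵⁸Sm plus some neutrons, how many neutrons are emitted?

3

Conserve mass number: 240 = 79 + 158 + k, so k = 240 − 237 = 3.
Check atomic number: 93 = 31 + 62 + 0 = 93. ✓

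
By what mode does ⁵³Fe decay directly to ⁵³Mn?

ΔA = 53 − 53 = 0; ΔZ = 25 − 26 = -1.
A is unchanged and Z drops by 1 — a proton has become a neutron (β⁺ emission or electron capture).

beta-plus decay or electron capture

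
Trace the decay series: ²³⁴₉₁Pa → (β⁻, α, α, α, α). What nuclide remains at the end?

Start: (A, Z) = (234, 91).
After β⁻: (234, 92).
After α: (230, 90).
After α: (226, 88).
After α: (222, 86).
After α: (218, 84).
Z = 84 is polonium.

Po-218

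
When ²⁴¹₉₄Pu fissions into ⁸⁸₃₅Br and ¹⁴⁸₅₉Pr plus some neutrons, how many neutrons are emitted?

5

Conserve mass number: 241 = 88 + 148 + k, so k = 241 − 236 = 5.
Check atomic number: 94 = 35 + 59 + 0 = 94. ✓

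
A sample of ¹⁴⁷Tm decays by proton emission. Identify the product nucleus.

Er-146

Proton emission: mass number changes by -1, atomic number by -1.
A: 147 − 1 = 146; Z: 69 − 1 = 68.
Z = 68 is erbium, so the daughter is ¹⁴⁶Er.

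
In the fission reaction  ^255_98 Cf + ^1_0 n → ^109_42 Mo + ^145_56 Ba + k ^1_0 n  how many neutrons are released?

Conserve mass number: 256 = 109 + 145 + k, so k = 256 − 254 = 2.
Check atomic number: 98 = 42 + 56 + 0 = 98. ✓

2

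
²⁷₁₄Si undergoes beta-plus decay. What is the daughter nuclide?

Beta-plus decay: mass number changes by +0, atomic number by -1.
A: 27 = 27; Z: 14 − 1 = 13.
Z = 13 is aluminium, so the daughter is ²⁷₁₃Al.

Al-27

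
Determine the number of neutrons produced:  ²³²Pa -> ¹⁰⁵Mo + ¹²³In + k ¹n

Conserve mass number: 232 = 105 + 123 + k, so k = 232 − 228 = 4.
Check atomic number: 91 = 42 + 49 + 0 = 91. ✓

4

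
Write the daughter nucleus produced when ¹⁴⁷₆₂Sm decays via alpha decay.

Alpha decay: mass number changes by -4, atomic number by -2.
A: 147 − 4 = 143; Z: 62 − 2 = 60.
Z = 60 is neodymium, so the daughter is ¹⁴³₆₀Nd.

Nd-143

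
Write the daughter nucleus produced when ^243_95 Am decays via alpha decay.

Alpha decay: mass number changes by -4, atomic number by -2.
A: 243 − 4 = 239; Z: 95 − 2 = 93.
Z = 93 is neptunium, so the daughter is ^239_93 Np.

Np-239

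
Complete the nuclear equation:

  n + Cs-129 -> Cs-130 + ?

gamma ray

Conserve mass number: 1 + 129 = 130 + A, so A = 0.
Conserve atomic number: 0 + 55 = 55 + Z, so Z = 0.
A = 0 and Z = 0 is γ — a gamma ray.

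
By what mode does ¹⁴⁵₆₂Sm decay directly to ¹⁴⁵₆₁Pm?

beta-plus decay or electron capture

ΔA = 145 − 145 = 0; ΔZ = 61 − 62 = -1.
A is unchanged and Z drops by 1 — a proton has become a neutron (β⁺ emission or electron capture).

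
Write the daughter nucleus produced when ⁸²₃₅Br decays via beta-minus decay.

Kr-82

Beta-minus decay: mass number changes by +0, atomic number by +1.
A: 82 = 82; Z: 35 + 1 = 36.
Z = 36 is krypton, so the daughter is ⁸²₃₆Kr.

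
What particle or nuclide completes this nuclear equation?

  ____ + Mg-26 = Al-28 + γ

Conserve mass number: A + 26 = 28 + 0, so A = 2.
Conserve atomic number: Z + 12 = 13 + 0, so Z = 1.
A = 2 and Z = 1 is H-2 — a deuteron.

deuteron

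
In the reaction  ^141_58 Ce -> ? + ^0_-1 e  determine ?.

Pr-141

Conserve mass number: 141 = A + 0, so A = 141.
Conserve atomic number: 58 = Z − 1, so Z = 59.
Z = 59 is praseodymium, so the species is ^141_59 Pr.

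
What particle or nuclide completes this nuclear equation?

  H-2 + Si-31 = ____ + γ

P-33

Conserve mass number: 2 + 31 = A + 0, so A = 33.
Conserve atomic number: 1 + 14 = Z + 0, so Z = 15.
Z = 15 is phosphorus, so the species is P-33.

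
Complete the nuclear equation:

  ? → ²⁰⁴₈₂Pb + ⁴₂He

Conserve mass number: A = 204 + 4, so A = 208.
Conserve atomic number: Z = 82 + 2, so Z = 84.
Z = 84 is polonium, so the species is ²⁰⁸₈₄Po.

Po-208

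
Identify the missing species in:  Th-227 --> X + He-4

Ra-223

Conserve mass number: 227 = A + 4, so A = 223.
Conserve atomic number: 90 = Z + 2, so Z = 88.
Z = 88 is radium, so the species is Ra-223.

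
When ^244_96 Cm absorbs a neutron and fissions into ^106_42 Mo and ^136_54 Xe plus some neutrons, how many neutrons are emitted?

3

Conserve mass number: 245 = 106 + 136 + k, so k = 245 − 242 = 3.
Check atomic number: 96 = 42 + 54 + 0 = 96. ✓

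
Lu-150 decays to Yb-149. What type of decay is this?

ΔA = 149 − 150 = -1; ΔZ = 70 − 71 = -1.
A drops by 1 and Z drops by 1 — a proton was emitted.

proton emission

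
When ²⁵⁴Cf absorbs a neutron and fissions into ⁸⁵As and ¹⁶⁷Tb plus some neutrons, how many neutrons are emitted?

3

Conserve mass number: 255 = 85 + 167 + k, so k = 255 − 252 = 3.
Check atomic number: 98 = 33 + 65 + 0 = 98. ✓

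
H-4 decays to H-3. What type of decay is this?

ΔA = 3 − 4 = -1; ΔZ = 1 − 1 = +0.
A drops by 1 with Z unchanged — a neutron was emitted.

neutron emission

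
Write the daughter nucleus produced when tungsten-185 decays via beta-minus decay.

Re-185

Beta-minus decay: mass number changes by +0, atomic number by +1.
A: 185 = 185; Z: 74 + 1 = 75.
Z = 75 is rhenium, so the daughter is rhenium-185.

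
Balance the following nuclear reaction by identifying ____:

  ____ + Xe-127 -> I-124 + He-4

Conserve mass number: A + 127 = 124 + 4, so A = 1.
Conserve atomic number: Z + 54 = 53 + 2, so Z = 1.
A = 1 and Z = 1 is H-1 — a proton.

proton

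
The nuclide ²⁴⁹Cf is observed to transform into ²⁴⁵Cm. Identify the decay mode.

ΔA = 245 − 249 = -4; ΔZ = 96 − 98 = -2.
A drops by 4 and Z drops by 2 — the signature of alpha emission.

alpha decay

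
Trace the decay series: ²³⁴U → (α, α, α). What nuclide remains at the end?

Rn-222

Start: (A, Z) = (234, 92).
After α: (230, 90).
After α: (226, 88).
After α: (222, 86).
Z = 86 is radon.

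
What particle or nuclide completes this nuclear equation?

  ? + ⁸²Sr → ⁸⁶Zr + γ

alpha particle

Conserve mass number: A + 82 = 86 + 0, so A = 4.
Conserve atomic number: Z + 38 = 40 + 0, so Z = 2.
A = 4 and Z = 2 is ⁴He — an alpha particle.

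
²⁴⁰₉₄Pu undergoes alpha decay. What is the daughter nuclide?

Alpha decay: mass number changes by -4, atomic number by -2.
A: 240 − 4 = 236; Z: 94 − 2 = 92.
Z = 92 is uranium, so the daughter is ²³⁶₉₂U.

U-236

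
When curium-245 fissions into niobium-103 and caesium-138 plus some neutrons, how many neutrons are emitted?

Conserve mass number: 245 = 103 + 138 + k, so k = 245 − 241 = 4.
Check atomic number: 96 = 41 + 55 + 0 = 96. ✓

4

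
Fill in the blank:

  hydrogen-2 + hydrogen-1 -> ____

Conserve mass number: 2 + 1 = A, so A = 3.
Conserve atomic number: 1 + 1 = Z, so Z = 2.
Z = 2 is helium, so the species is helium-3.

He-3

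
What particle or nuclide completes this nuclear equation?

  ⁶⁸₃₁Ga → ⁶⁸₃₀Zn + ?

Conserve mass number: 68 = 68 + A, so A = 0.
Conserve atomic number: 31 = 30 + Z, so Z = 1.
A = 0 and Z = 1 is ⁰₁e — a positron.

positron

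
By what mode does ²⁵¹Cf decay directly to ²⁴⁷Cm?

alpha decay

ΔA = 247 − 251 = -4; ΔZ = 96 − 98 = -2.
A drops by 4 and Z drops by 2 — the signature of alpha emission.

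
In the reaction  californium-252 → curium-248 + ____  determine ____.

alpha particle

Conserve mass number: 252 = 248 + A, so A = 4.
Conserve atomic number: 98 = 96 + Z, so Z = 2.
A = 4 and Z = 2 is helium-4 — an alpha particle.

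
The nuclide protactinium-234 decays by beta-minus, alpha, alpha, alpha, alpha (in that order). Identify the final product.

Start: (A, Z) = (234, 91).
After β⁻: (234, 92).
After α: (230, 90).
After α: (226, 88).
After α: (222, 86).
After α: (218, 84).
Z = 84 is polonium.

Po-218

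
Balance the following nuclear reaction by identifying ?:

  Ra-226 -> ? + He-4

Rn-222

Conserve mass number: 226 = A + 4, so A = 222.
Conserve atomic number: 88 = Z + 2, so Z = 86.
Z = 86 is radon, so the species is Rn-222.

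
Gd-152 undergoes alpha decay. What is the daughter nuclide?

Sm-148

Alpha decay: mass number changes by -4, atomic number by -2.
A: 152 − 4 = 148; Z: 64 − 2 = 62.
Z = 62 is samarium, so the daughter is Sm-148.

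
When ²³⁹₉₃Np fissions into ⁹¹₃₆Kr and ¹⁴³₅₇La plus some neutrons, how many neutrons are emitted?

Conserve mass number: 239 = 91 + 143 + k, so k = 239 − 234 = 5.
Check atomic number: 93 = 36 + 57 + 0 = 93. ✓

5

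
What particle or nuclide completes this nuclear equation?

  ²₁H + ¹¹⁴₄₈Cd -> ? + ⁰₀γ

Conserve mass number: 2 + 114 = A + 0, so A = 116.
Conserve atomic number: 1 + 48 = Z + 0, so Z = 49.
Z = 49 is indium, so the species is ¹¹⁶₄₉In.

In-116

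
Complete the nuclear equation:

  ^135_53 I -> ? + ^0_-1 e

Conserve mass number: 135 = A + 0, so A = 135.
Conserve atomic number: 53 = Z − 1, so Z = 54.
Z = 54 is xenon, so the species is ^135_54 Xe.

Xe-135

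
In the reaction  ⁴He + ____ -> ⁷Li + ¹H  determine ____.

Conserve mass number: 4 + A = 7 + 1, so A = 4.
Conserve atomic number: 2 + Z = 3 + 1, so Z = 2.
A = 4 and Z = 2 is ⁴He — an alpha particle.

alpha particle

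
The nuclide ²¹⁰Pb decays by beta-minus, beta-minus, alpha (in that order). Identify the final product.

Start: (A, Z) = (210, 82).
After β⁻: (210, 83).
After β⁻: (210, 84).
After α: (206, 82).
Z = 82 is lead.

Pb-206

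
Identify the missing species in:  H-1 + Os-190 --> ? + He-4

Re-187

Conserve mass number: 1 + 190 = A + 4, so A = 187.
Conserve atomic number: 1 + 76 = Z + 2, so Z = 75.
Z = 75 is rhenium, so the species is Re-187.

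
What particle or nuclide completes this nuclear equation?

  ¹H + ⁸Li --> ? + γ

Conserve mass number: 1 + 8 = A + 0, so A = 9.
Conserve atomic number: 1 + 3 = Z + 0, so Z = 4.
Z = 4 is beryllium, so the species is ⁹Be.

Be-9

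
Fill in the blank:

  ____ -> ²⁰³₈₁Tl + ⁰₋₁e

Hg-203

Conserve mass number: A = 203 + 0, so A = 203.
Conserve atomic number: Z = 81 − 1, so Z = 80.
Z = 80 is mercury, so the species is ²⁰³₈₀Hg.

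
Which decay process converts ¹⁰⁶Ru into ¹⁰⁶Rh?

ΔA = 106 − 106 = 0; ΔZ = 45 − 44 = +1.
A is unchanged and Z rises by 1 — a neutron has become a proton (β⁻ decay).

beta-minus decay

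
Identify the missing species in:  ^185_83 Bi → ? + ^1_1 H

Pb-184

Conserve mass number: 185 = A + 1, so A = 184.
Conserve atomic number: 83 = Z + 1, so Z = 82.
Z = 82 is lead, so the species is ^184_82 Pb.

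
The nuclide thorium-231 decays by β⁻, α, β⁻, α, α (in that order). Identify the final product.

Start: (A, Z) = (231, 90).
After β⁻: (231, 91).
After α: (227, 89).
After β⁻: (227, 90).
After α: (223, 88).
After α: (219, 86).
Z = 86 is radon.

Rn-219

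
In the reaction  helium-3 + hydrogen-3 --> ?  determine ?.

Li-6

Conserve mass number: 3 + 3 = A, so A = 6.
Conserve atomic number: 2 + 1 = Z, so Z = 3.
Z = 3 is lithium, so the species is lithium-6.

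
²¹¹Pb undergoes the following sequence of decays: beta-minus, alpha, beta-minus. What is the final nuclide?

Pb-207

Start: (A, Z) = (211, 82).
After β⁻: (211, 83).
After α: (207, 81).
After β⁻: (207, 82).
Z = 82 is lead.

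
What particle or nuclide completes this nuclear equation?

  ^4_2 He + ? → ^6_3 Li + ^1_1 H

He-3

Conserve mass number: 4 + A = 6 + 1, so A = 3.
Conserve atomic number: 2 + Z = 3 + 1, so Z = 2.
Z = 2 is helium, so the species is ^3_2 He.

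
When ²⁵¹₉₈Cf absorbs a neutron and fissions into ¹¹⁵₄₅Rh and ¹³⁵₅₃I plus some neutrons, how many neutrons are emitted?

Conserve mass number: 252 = 115 + 135 + k, so k = 252 − 250 = 2.
Check atomic number: 98 = 45 + 53 + 0 = 98. ✓

2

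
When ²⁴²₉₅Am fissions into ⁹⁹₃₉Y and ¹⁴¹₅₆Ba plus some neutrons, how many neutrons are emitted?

2

Conserve mass number: 242 = 99 + 141 + k, so k = 242 − 240 = 2.
Check atomic number: 95 = 39 + 56 + 0 = 95. ✓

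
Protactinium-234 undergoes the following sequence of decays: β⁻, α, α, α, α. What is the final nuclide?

Start: (A, Z) = (234, 91).
After β⁻: (234, 92).
After α: (230, 90).
After α: (226, 88).
After α: (222, 86).
After α: (218, 84).
Z = 84 is polonium.

Po-218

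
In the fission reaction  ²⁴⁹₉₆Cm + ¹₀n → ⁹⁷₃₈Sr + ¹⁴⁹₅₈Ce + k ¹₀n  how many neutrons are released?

Conserve mass number: 250 = 97 + 149 + k, so k = 250 − 246 = 4.
Check atomic number: 96 = 38 + 58 + 0 = 96. ✓

4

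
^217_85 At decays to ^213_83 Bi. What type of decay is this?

alpha decay

ΔA = 213 − 217 = -4; ΔZ = 83 − 85 = -2.
A drops by 4 and Z drops by 2 — the signature of alpha emission.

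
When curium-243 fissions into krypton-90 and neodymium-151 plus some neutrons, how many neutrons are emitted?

2

Conserve mass number: 243 = 90 + 151 + k, so k = 243 − 241 = 2.
Check atomic number: 96 = 36 + 60 + 0 = 96. ✓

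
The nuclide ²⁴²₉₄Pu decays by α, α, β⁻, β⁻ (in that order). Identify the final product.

Start: (A, Z) = (242, 94).
After α: (238, 92).
After α: (234, 90).
After β⁻: (234, 91).
After β⁻: (234, 92).
Z = 92 is uranium.

U-234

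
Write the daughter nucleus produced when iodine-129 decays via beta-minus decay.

Beta-minus decay: mass number changes by +0, atomic number by +1.
A: 129 = 129; Z: 53 + 1 = 54.
Z = 54 is xenon, so the daughter is xenon-129.

Xe-129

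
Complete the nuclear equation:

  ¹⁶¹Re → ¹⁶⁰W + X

proton

Conserve mass number: 161 = 160 + A, so A = 1.
Conserve atomic number: 75 = 74 + Z, so Z = 1.
A = 1 and Z = 1 is ¹H — a proton.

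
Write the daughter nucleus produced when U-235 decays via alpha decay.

Alpha decay: mass number changes by -4, atomic number by -2.
A: 235 − 4 = 231; Z: 92 − 2 = 90.
Z = 90 is thorium, so the daughter is Th-231.

Th-231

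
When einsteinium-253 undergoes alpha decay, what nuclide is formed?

Alpha decay: mass number changes by -4, atomic number by -2.
A: 253 − 4 = 249; Z: 99 − 2 = 97.
Z = 97 is berkelium, so the daughter is berkelium-249.

Bk-249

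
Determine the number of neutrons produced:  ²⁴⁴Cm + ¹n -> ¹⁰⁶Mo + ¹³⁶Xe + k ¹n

3

Conserve mass number: 245 = 106 + 136 + k, so k = 245 − 242 = 3.
Check atomic number: 96 = 42 + 54 + 0 = 96. ✓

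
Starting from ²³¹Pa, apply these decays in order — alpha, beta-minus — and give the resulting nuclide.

Start: (A, Z) = (231, 91).
After α: (227, 89).
After β⁻: (227, 90).
Z = 90 is thorium.

Th-227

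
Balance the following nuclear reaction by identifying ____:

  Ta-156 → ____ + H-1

Hf-155

Conserve mass number: 156 = A + 1, so A = 155.
Conserve atomic number: 73 = Z + 1, so Z = 72.
Z = 72 is hafnium, so the species is Hf-155.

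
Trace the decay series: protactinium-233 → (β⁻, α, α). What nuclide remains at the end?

Ra-225

Start: (A, Z) = (233, 91).
After β⁻: (233, 92).
After α: (229, 90).
After α: (225, 88).
Z = 88 is radium.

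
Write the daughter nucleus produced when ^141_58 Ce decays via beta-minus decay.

Beta-minus decay: mass number changes by +0, atomic number by +1.
A: 141 = 141; Z: 58 + 1 = 59.
Z = 59 is praseodymium, so the daughter is ^141_59 Pr.

Pr-141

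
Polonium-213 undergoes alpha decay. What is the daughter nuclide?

Alpha decay: mass number changes by -4, atomic number by -2.
A: 213 − 4 = 209; Z: 84 − 2 = 82.
Z = 82 is lead, so the daughter is lead-209.

Pb-209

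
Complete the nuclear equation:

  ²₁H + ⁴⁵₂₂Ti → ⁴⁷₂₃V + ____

gamma ray

Conserve mass number: 2 + 45 = 47 + A, so A = 0.
Conserve atomic number: 1 + 22 = 23 + Z, so Z = 0.
A = 0 and Z = 0 is ⁰₀γ — a gamma ray.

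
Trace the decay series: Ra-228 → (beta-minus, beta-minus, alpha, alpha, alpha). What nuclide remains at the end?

Start: (A, Z) = (228, 88).
After β⁻: (228, 89).
After β⁻: (228, 90).
After α: (224, 88).
After α: (220, 86).
After α: (216, 84).
Z = 84 is polonium.

Po-216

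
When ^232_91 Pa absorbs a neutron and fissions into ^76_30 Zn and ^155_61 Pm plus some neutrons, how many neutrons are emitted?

2

Conserve mass number: 233 = 76 + 155 + k, so k = 233 − 231 = 2.
Check atomic number: 91 = 30 + 61 + 0 = 91. ✓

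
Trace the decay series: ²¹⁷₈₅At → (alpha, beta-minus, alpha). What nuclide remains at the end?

Pb-209

Start: (A, Z) = (217, 85).
After α: (213, 83).
After β⁻: (213, 84).
After α: (209, 82).
Z = 82 is lead.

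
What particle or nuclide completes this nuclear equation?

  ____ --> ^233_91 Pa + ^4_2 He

Np-237

Conserve mass number: A = 233 + 4, so A = 237.
Conserve atomic number: Z = 91 + 2, so Z = 93.
Z = 93 is neptunium, so the species is ^237_93 Np.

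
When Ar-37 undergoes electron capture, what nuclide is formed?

Cl-37

Electron capture: mass number changes by +0, atomic number by -1.
A: 37 = 37; Z: 18 − 1 = 17.
Z = 17 is chlorine, so the daughter is Cl-37.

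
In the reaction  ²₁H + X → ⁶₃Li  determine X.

Conserve mass number: 2 + A = 6, so A = 4.
Conserve atomic number: 1 + Z = 3, so Z = 2.
A = 4 and Z = 2 is ⁴₂He — an alpha particle.

alpha particle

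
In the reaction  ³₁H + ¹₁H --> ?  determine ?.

He-4

Conserve mass number: 3 + 1 = A, so A = 4.
Conserve atomic number: 1 + 1 = Z, so Z = 2.
A = 4 and Z = 2 is ⁴₂He — an alpha particle.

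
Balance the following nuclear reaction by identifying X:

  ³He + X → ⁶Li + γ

Conserve mass number: 3 + A = 6 + 0, so A = 3.
Conserve atomic number: 2 + Z = 3 + 0, so Z = 1.
A = 3 and Z = 1 is ³H — a triton.

triton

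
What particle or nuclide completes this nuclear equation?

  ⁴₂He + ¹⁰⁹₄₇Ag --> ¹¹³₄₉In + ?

Conserve mass number: 4 + 109 = 113 + A, so A = 0.
Conserve atomic number: 2 + 47 = 49 + Z, so Z = 0.
A = 0 and Z = 0 is ⁰₀γ — a gamma ray.

gamma ray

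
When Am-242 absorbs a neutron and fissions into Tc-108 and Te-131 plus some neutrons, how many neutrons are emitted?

4

Conserve mass number: 243 = 108 + 131 + k, so k = 243 − 239 = 4.
Check atomic number: 95 = 43 + 52 + 0 = 95. ✓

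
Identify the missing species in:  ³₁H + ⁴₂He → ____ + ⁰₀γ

Li-7

Conserve mass number: 3 + 4 = A + 0, so A = 7.
Conserve atomic number: 1 + 2 = Z + 0, so Z = 3.
Z = 3 is lithium, so the species is ⁷₃Li.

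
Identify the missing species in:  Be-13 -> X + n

Conserve mass number: 13 = A + 1, so A = 12.
Conserve atomic number: 4 = Z + 0, so Z = 4.
Z = 4 is beryllium, so the species is Be-12.

Be-12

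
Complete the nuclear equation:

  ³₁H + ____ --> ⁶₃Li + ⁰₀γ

He-3

Conserve mass number: 3 + A = 6 + 0, so A = 3.
Conserve atomic number: 1 + Z = 3 + 0, so Z = 2.
Z = 2 is helium, so the species is ³₂He.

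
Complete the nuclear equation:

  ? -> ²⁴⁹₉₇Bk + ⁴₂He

Conserve mass number: A = 249 + 4, so A = 253.
Conserve atomic number: Z = 97 + 2, so Z = 99.
Z = 99 is einsteinium, so the species is ²⁵³₉₉Es.

Es-253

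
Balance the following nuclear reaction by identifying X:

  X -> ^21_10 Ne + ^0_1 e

Na-21

Conserve mass number: A = 21 + 0, so A = 21.
Conserve atomic number: Z = 10 + 1, so Z = 11.
Z = 11 is sodium, so the species is ^21_11 Na.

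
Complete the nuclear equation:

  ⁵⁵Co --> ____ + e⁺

Fe-55

Conserve mass number: 55 = A + 0, so A = 55.
Conserve atomic number: 27 = Z + 1, so Z = 26.
Z = 26 is iron, so the species is ⁵⁵Fe.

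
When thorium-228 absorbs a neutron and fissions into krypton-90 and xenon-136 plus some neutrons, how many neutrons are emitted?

3

Conserve mass number: 229 = 90 + 136 + k, so k = 229 − 226 = 3.
Check atomic number: 90 = 36 + 54 + 0 = 90. ✓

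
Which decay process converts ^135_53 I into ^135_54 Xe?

ΔA = 135 − 135 = 0; ΔZ = 54 − 53 = +1.
A is unchanged and Z rises by 1 — a neutron has become a proton (β⁻ decay).

beta-minus decay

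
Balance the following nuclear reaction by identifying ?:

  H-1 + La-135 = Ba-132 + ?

alpha particle

Conserve mass number: 1 + 135 = 132 + A, so A = 4.
Conserve atomic number: 1 + 57 = 56 + Z, so Z = 2.
A = 4 and Z = 2 is He-4 — an alpha particle.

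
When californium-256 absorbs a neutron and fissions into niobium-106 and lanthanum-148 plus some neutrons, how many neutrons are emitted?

Conserve mass number: 257 = 106 + 148 + k, so k = 257 − 254 = 3.
Check atomic number: 98 = 41 + 57 + 0 = 98. ✓

3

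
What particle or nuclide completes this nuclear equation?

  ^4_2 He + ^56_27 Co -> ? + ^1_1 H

Ni-59

Conserve mass number: 4 + 56 = A + 1, so A = 59.
Conserve atomic number: 2 + 27 = Z + 1, so Z = 28.
Z = 28 is nickel, so the species is ^59_28 Ni.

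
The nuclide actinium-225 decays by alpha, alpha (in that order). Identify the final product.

Start: (A, Z) = (225, 89).
After α: (221, 87).
After α: (217, 85).
Z = 85 is astatine.

At-217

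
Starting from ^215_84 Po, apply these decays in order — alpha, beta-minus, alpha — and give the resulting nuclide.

Start: (A, Z) = (215, 84).
After α: (211, 82).
After β⁻: (211, 83).
After α: (207, 81).
Z = 81 is thallium.

Tl-207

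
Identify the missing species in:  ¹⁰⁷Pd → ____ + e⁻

Conserve mass number: 107 = A + 0, so A = 107.
Conserve atomic number: 46 = Z − 1, so Z = 47.
Z = 47 is silver, so the species is ¹⁰⁷Ag.

Ag-107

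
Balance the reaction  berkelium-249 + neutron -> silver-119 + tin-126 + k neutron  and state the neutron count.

Conserve mass number: 250 = 119 + 126 + k, so k = 250 − 245 = 5.
Check atomic number: 97 = 47 + 50 + 0 = 97. ✓

5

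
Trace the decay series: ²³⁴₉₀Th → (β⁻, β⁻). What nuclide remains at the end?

Start: (A, Z) = (234, 90).
After β⁻: (234, 91).
After β⁻: (234, 92).
Z = 92 is uranium.

U-234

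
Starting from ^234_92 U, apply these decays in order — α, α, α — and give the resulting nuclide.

Start: (A, Z) = (234, 92).
After α: (230, 90).
After α: (226, 88).
After α: (222, 86).
Z = 86 is radon.

Rn-222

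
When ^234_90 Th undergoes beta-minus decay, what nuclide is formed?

Pa-234

Beta-minus decay: mass number changes by +0, atomic number by +1.
A: 234 = 234; Z: 90 + 1 = 91.
Z = 91 is protactinium, so the daughter is ^234_91 Pa.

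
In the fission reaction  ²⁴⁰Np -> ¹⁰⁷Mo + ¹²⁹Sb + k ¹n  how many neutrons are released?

Conserve mass number: 240 = 107 + 129 + k, so k = 240 − 236 = 4.
Check atomic number: 93 = 42 + 51 + 0 = 93. ✓

4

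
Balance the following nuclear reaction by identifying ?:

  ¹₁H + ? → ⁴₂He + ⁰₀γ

triton

Conserve mass number: 1 + A = 4 + 0, so A = 3.
Conserve atomic number: 1 + Z = 2 + 0, so Z = 1.
A = 3 and Z = 1 is ³₁H — a triton.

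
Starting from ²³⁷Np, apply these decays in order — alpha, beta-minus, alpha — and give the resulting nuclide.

Th-229

Start: (A, Z) = (237, 93).
After α: (233, 91).
After β⁻: (233, 92).
After α: (229, 90).
Z = 90 is thorium.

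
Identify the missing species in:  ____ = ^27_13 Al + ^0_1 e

Conserve mass number: A = 27 + 0, so A = 27.
Conserve atomic number: Z = 13 + 1, so Z = 14.
Z = 14 is silicon, so the species is ^27_14 Si.

Si-27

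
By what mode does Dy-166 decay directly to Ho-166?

ΔA = 166 − 166 = 0; ΔZ = 67 − 66 = +1.
A is unchanged and Z rises by 1 — a neutron has become a proton (β⁻ decay).

beta-minus decay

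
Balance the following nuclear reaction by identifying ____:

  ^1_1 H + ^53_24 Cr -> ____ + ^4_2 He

Conserve mass number: 1 + 53 = A + 4, so A = 50.
Conserve atomic number: 1 + 24 = Z + 2, so Z = 23.
Z = 23 is vanadium, so the species is ^50_23 V.

V-50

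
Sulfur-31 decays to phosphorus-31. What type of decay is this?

ΔA = 31 − 31 = 0; ΔZ = 15 − 16 = -1.
A is unchanged and Z drops by 1 — a proton has become a neutron (β⁺ emission or electron capture).

beta-plus decay or electron capture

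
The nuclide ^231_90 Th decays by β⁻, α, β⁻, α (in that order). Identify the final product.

Ra-223

Start: (A, Z) = (231, 90).
After β⁻: (231, 91).
After α: (227, 89).
After β⁻: (227, 90).
After α: (223, 88).
Z = 88 is radium.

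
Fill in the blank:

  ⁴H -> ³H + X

Conserve mass number: 4 = 3 + A, so A = 1.
Conserve atomic number: 1 = 1 + Z, so Z = 0.
A = 1 and Z = 0 is ¹n — a neutron.

neutron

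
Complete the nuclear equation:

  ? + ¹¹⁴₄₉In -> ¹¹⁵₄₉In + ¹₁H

Conserve mass number: A + 114 = 115 + 1, so A = 2.
Conserve atomic number: Z + 49 = 49 + 1, so Z = 1.
A = 2 and Z = 1 is ²₁H — a deuteron.

deuteron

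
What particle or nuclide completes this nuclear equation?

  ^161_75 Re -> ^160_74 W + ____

Conserve mass number: 161 = 160 + A, so A = 1.
Conserve atomic number: 75 = 74 + Z, so Z = 1.
A = 1 and Z = 1 is ^1_1 H — a proton.

proton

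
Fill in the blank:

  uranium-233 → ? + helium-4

Th-229

Conserve mass number: 233 = A + 4, so A = 229.
Conserve atomic number: 92 = Z + 2, so Z = 90.
Z = 90 is thorium, so the species is thorium-229.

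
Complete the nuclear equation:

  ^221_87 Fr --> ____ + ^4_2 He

At-217

Conserve mass number: 221 = A + 4, so A = 217.
Conserve atomic number: 87 = Z + 2, so Z = 85.
Z = 85 is astatine, so the species is ^217_85 At.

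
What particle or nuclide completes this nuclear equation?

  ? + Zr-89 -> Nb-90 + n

Conserve mass number: A + 89 = 90 + 1, so A = 2.
Conserve atomic number: Z + 40 = 41 + 0, so Z = 1.
A = 2 and Z = 1 is H-2 — a deuteron.

deuteron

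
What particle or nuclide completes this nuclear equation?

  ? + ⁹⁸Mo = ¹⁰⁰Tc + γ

Conserve mass number: A + 98 = 100 + 0, so A = 2.
Conserve atomic number: Z + 42 = 43 + 0, so Z = 1.
A = 2 and Z = 1 is ²H — a deuteron.

deuteron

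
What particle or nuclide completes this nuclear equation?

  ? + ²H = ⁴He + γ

deuteron

Conserve mass number: A + 2 = 4 + 0, so A = 2.
Conserve atomic number: Z + 1 = 2 + 0, so Z = 1.
A = 2 and Z = 1 is ²H — a deuteron.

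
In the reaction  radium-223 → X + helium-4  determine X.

Rn-219

Conserve mass number: 223 = A + 4, so A = 219.
Conserve atomic number: 88 = Z + 2, so Z = 86.
Z = 86 is radon, so the species is radon-219.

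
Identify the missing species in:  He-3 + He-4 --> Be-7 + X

gamma ray

Conserve mass number: 3 + 4 = 7 + A, so A = 0.
Conserve atomic number: 2 + 2 = 4 + Z, so Z = 0.
A = 0 and Z = 0 is γ — a gamma ray.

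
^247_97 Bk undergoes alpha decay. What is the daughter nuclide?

Alpha decay: mass number changes by -4, atomic number by -2.
A: 247 − 4 = 243; Z: 97 − 2 = 95.
Z = 95 is americium, so the daughter is ^243_95 Am.

Am-243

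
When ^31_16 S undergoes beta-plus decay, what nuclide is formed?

Beta-plus decay: mass number changes by +0, atomic number by -1.
A: 31 = 31; Z: 16 − 1 = 15.
Z = 15 is phosphorus, so the daughter is ^31_15 P.

P-31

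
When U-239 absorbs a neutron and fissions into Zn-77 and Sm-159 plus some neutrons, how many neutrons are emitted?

Conserve mass number: 240 = 77 + 159 + k, so k = 240 − 236 = 4.
Check atomic number: 92 = 30 + 62 + 0 = 92. ✓

4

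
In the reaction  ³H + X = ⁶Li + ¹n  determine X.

Conserve mass number: 3 + A = 6 + 1, so A = 4.
Conserve atomic number: 1 + Z = 3 + 0, so Z = 2.
A = 4 and Z = 2 is ⁴He — an alpha particle.

alpha particle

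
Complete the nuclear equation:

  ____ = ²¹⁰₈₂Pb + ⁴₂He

Conserve mass number: A = 210 + 4, so A = 214.
Conserve atomic number: Z = 82 + 2, so Z = 84.
Z = 84 is polonium, so the species is ²¹⁴₈₄Po.

Po-214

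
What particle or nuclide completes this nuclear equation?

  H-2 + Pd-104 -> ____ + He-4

Rh-102

Conserve mass number: 2 + 104 = A + 4, so A = 102.
Conserve atomic number: 1 + 46 = Z + 2, so Z = 45.
Z = 45 is rhodium, so the species is Rh-102.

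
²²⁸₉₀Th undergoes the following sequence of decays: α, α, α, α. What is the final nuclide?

Start: (A, Z) = (228, 90).
After α: (224, 88).
After α: (220, 86).
After α: (216, 84).
After α: (212, 82).
Z = 82 is lead.

Pb-212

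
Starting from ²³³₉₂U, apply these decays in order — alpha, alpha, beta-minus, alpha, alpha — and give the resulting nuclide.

Start: (A, Z) = (233, 92).
After α: (229, 90).
After α: (225, 88).
After β⁻: (225, 89).
After α: (221, 87).
After α: (217, 85).
Z = 85 is astatine.

At-217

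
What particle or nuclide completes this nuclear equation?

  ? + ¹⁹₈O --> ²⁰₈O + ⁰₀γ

Conserve mass number: A + 19 = 20 + 0, so A = 1.
Conserve atomic number: Z + 8 = 8 + 0, so Z = 0.
A = 1 and Z = 0 is ¹₀n — a neutron.

neutron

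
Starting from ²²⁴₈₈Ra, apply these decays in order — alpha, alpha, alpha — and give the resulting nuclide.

Pb-212

Start: (A, Z) = (224, 88).
After α: (220, 86).
After α: (216, 84).
After α: (212, 82).
Z = 82 is lead.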